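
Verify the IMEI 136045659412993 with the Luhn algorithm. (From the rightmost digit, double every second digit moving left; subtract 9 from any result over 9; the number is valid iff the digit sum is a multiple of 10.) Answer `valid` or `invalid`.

From the right, keep odd positions and double even positions (subtract 9 from any doubled value over 9):
  doubled (positions 2,4,...): 9 4 8 1 1 0 6 → sum 29
  kept (positions 1,3,...): 3 9 1 9 6 4 6 1 → sum 39
Total = 68.
68 mod 10 = 8, so the number is invalid.

invalid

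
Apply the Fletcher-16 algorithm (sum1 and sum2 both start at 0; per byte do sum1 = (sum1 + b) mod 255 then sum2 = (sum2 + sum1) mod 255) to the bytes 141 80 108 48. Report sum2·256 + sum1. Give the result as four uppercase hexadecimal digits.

Running sums (mod 255):
  after byte 0 (141): sum1=141, sum2=141
  after byte 1 (80): sum1=221, sum2=107
  after byte 2 (108): sum1=74, sum2=181
  after byte 3 (48): sum1=122, sum2=48
Checksum = sum2·256 + sum1 = 48·256 + 122 = 12410 = 0x307A.

307A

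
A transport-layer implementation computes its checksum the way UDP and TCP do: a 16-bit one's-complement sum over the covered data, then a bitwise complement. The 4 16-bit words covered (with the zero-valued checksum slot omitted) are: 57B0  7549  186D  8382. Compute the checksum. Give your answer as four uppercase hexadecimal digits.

One's-complement addition (fold any carry out of bit 15 back into bit 0):
  0x57B0 + 0x7549 = 0x0CCF9
  0xCCF9 + 0x186D = 0x0E566
  0xE566 + 0x8382 = 0x168E8 → wrap carry → 0x68E9
One's-complement sum = 0x68E9.
Checksum = ~0x68E9 & 0xFFFF = 0x9716.

9716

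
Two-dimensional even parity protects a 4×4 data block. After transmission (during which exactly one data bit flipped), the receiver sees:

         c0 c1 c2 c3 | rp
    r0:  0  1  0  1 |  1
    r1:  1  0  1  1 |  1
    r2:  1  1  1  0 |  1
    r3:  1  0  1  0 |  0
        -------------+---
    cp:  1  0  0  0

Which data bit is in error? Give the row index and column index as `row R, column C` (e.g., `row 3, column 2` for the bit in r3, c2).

Recompute each row's even parity and compare to rp:
  r0: data parity 0, sent rp 1 → mismatch
  r1: data parity 1, sent rp 1 → ok
  r2: data parity 1, sent rp 1 → ok
  r3: data parity 0, sent rp 0 → ok
Recompute each column's even parity and compare to cp:
  c0: data parity 1, sent cp 1 → ok
  c1: data parity 0, sent cp 0 → ok
  c2: data parity 1, sent cp 0 → mismatch
  c3: data parity 0, sent cp 0 → ok
Exactly one row (r0) and one column (c2) fail → the flipped bit is at their intersection.

row 0, column 2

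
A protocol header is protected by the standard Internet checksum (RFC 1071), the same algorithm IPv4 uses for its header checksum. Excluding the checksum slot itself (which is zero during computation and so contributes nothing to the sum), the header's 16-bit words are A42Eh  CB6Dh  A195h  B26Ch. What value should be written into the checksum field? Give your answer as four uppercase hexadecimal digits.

3C61

One's-complement addition (fold any carry out of bit 15 back into bit 0):
  0xA42E + 0xCB6D = 0x16F9B → wrap carry → 0x6F9C
  0x6F9C + 0xA195 = 0x11131 → wrap carry → 0x1132
  0x1132 + 0xB26C = 0x0C39E
One's-complement sum = 0xC39E.
Checksum = ~0xC39E & 0xFFFF = 0x3C61.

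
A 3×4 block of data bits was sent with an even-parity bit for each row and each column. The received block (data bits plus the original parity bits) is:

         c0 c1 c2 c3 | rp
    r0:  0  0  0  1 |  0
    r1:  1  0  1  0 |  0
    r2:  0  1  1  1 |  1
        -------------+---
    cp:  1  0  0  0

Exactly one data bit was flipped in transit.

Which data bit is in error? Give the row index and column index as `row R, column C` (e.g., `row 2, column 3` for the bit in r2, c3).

row 0, column 1

Recompute each row's even parity and compare to rp:
  r0: data parity 1, sent rp 0 → mismatch
  r1: data parity 0, sent rp 0 → ok
  r2: data parity 1, sent rp 1 → ok
Recompute each column's even parity and compare to cp:
  c0: data parity 1, sent cp 1 → ok
  c1: data parity 1, sent cp 0 → mismatch
  c2: data parity 0, sent cp 0 → ok
  c3: data parity 0, sent cp 0 → ok
Exactly one row (r0) and one column (c1) fail → the flipped bit is at their intersection.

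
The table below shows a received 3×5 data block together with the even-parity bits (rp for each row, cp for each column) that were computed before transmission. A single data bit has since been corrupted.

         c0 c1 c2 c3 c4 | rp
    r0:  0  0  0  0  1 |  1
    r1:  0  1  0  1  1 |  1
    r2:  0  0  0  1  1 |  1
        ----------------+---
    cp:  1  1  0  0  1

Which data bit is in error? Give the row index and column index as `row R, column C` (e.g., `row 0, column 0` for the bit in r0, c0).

Recompute each row's even parity and compare to rp:
  r0: data parity 1, sent rp 1 → ok
  r1: data parity 1, sent rp 1 → ok
  r2: data parity 0, sent rp 1 → mismatch
Recompute each column's even parity and compare to cp:
  c0: data parity 0, sent cp 1 → mismatch
  c1: data parity 1, sent cp 1 → ok
  c2: data parity 0, sent cp 0 → ok
  c3: data parity 0, sent cp 0 → ok
  c4: data parity 1, sent cp 1 → ok
Exactly one row (r2) and one column (c0) fail → the flipped bit is at their intersection.

row 2, column 0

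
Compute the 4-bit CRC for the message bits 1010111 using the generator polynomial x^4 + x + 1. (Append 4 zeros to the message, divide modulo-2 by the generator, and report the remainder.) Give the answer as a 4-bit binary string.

1011

Append 4 zeros: 10101110000. Divide by 10011 (XOR where the leading bit is 1):
  pos 0: 10101 XOR 10011 = 00110
  pos 2: 11011 XOR 10011 = 01000
  pos 3: 10000 XOR 10011 = 00011
  pos 6: 11000 XOR 10011 = 01011
Remainder (last 4 bits) = 1011. This is the CRC / FCS.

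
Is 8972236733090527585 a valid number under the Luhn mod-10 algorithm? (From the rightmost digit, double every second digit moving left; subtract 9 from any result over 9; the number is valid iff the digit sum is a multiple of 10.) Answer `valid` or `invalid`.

From the right, keep odd positions and double even positions (subtract 9 from any doubled value over 9):
  doubled (positions 2,4,...): 7 5 1 9 6 5 6 4 9 → sum 52
  kept (positions 1,3,...): 5 5 2 0 0 3 6 2 7 8 → sum 38
Total = 90.
90 mod 10 = 0, so the number is valid.

valid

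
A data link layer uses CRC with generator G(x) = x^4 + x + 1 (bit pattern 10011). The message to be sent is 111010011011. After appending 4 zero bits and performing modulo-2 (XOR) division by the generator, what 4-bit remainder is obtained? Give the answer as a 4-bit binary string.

0000

Append 4 zeros: 1110100110110000. Divide by 10011 (XOR where the leading bit is 1):
  pos 0: 11101 XOR 10011 = 01110
  pos 1: 11100 XOR 10011 = 01111
  pos 2: 11110 XOR 10011 = 01101
  pos 3: 11011 XOR 10011 = 01000
  pos 4: 10001 XOR 10011 = 00010
  pos 7: 10011 XOR 10011 = 00000
Remainder (last 4 bits) = 0000. This is the CRC / FCS.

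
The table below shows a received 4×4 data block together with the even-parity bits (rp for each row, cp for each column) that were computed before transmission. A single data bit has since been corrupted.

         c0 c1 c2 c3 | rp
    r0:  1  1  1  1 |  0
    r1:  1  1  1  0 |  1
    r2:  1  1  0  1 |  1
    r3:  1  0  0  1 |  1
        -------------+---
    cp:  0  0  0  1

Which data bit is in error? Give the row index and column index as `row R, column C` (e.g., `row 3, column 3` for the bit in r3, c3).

row 3, column 1

Recompute each row's even parity and compare to rp:
  r0: data parity 0, sent rp 0 → ok
  r1: data parity 1, sent rp 1 → ok
  r2: data parity 1, sent rp 1 → ok
  r3: data parity 0, sent rp 1 → mismatch
Recompute each column's even parity and compare to cp:
  c0: data parity 0, sent cp 0 → ok
  c1: data parity 1, sent cp 0 → mismatch
  c2: data parity 0, sent cp 0 → ok
  c3: data parity 1, sent cp 1 → ok
Exactly one row (r3) and one column (c1) fail → the flipped bit is at their intersection.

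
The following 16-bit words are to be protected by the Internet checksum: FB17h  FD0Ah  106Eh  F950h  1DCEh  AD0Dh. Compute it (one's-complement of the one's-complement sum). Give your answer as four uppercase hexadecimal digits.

3342

One's-complement addition (fold any carry out of bit 15 back into bit 0):
  0xFB17 + 0xFD0A = 0x1F821 → wrap carry → 0xF822
  0xF822 + 0x106E = 0x10890 → wrap carry → 0x0891
  0x0891 + 0xF950 = 0x101E1 → wrap carry → 0x01E2
  0x01E2 + 0x1DCE = 0x01FB0
  0x1FB0 + 0xAD0D = 0x0CCBD
One's-complement sum = 0xCCBD.
Checksum = ~0xCCBD & 0xFFFF = 0x3342.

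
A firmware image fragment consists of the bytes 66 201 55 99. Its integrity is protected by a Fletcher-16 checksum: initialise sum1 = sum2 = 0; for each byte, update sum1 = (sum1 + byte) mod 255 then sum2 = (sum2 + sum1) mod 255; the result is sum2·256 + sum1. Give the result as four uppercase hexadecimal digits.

38A6

Running sums (mod 255):
  after byte 0 (66): sum1=66, sum2=66
  after byte 1 (201): sum1=12, sum2=78
  after byte 2 (55): sum1=67, sum2=145
  after byte 3 (99): sum1=166, sum2=56
Checksum = sum2·256 + sum1 = 56·256 + 166 = 14502 = 0x38A6.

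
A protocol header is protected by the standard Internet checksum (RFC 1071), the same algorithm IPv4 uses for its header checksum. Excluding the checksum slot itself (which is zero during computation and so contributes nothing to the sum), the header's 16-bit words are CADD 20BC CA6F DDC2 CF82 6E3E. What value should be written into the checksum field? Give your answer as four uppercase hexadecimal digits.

2E72

One's-complement addition (fold any carry out of bit 15 back into bit 0):
  0xCADD + 0x20BC = 0x0EB99
  0xEB99 + 0xCA6F = 0x1B608 → wrap carry → 0xB609
  0xB609 + 0xDDC2 = 0x193CB → wrap carry → 0x93CC
  0x93CC + 0xCF82 = 0x1634E → wrap carry → 0x634F
  0x634F + 0x6E3E = 0x0D18D
One's-complement sum = 0xD18D.
Checksum = ~0xD18D & 0xFFFF = 0x2E72.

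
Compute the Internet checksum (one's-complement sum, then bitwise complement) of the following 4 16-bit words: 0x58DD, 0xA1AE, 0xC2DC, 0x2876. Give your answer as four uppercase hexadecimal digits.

1A21

One's-complement addition (fold any carry out of bit 15 back into bit 0):
  0x58DD + 0xA1AE = 0x0FA8B
  0xFA8B + 0xC2DC = 0x1BD67 → wrap carry → 0xBD68
  0xBD68 + 0x2876 = 0x0E5DE
One's-complement sum = 0xE5DE.
Checksum = ~0xE5DE & 0xFFFF = 0x1A21.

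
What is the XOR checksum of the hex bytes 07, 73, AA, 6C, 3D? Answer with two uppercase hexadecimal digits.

XOR the bytes together:
  start with 0x07
  0x07 ⊕ 0x73 = 0x74
  0x74 ⊕ 0xAA = 0xDE
  0xDE ⊕ 0x6C = 0xB2
  0xB2 ⊕ 0x3D = 0x8F

8F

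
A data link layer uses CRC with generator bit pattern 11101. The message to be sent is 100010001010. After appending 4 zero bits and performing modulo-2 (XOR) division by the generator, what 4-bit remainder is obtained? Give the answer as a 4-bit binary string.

1001

Append 4 zeros: 1000100010100000. Divide by 11101 (XOR where the leading bit is 1):
  pos 0: 10001 XOR 11101 = 01100
  pos 1: 11000 XOR 11101 = 00101
  pos 3: 10100 XOR 11101 = 01001
  pos 4: 10011 XOR 11101 = 01110
  pos 5: 11100 XOR 11101 = 00001
  pos 9: 11000 XOR 11101 = 00101
  pos 11: 10100 XOR 11101 = 01001
Remainder (last 4 bits) = 1001. This is the CRC / FCS.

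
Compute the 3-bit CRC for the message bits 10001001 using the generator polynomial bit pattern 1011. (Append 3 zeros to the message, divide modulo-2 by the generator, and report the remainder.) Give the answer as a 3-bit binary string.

101

Append 3 zeros: 10001001000. Divide by 1011 (XOR where the leading bit is 1):
  pos 0: 1000 XOR 1011 = 0011
  pos 2: 1110 XOR 1011 = 0101
  pos 3: 1010 XOR 1011 = 0001
  pos 6: 1100 XOR 1011 = 0111
  pos 7: 1110 XOR 1011 = 0101
Remainder (last 3 bits) = 101. This is the CRC / FCS.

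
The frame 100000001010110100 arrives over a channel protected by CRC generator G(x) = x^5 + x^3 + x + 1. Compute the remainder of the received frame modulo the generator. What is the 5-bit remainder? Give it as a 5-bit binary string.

00000

Modulo-2 division of 100000001010110100 by 101011:
  pos 0: 100000 XOR 101011 = 001011
  pos 2: 101100 XOR 101011 = 000111
  pos 5: 111101 XOR 101011 = 010110
  pos 6: 101100 XOR 101011 = 000111
  pos 9: 111110 XOR 101011 = 010101
  pos 10: 101011 XOR 101011 = 000000
Remainder = 00000 (zero — the frame passes the CRC check).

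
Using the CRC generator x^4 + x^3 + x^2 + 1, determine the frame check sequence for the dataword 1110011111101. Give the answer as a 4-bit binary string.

0110

Append 4 zeros: 11100111111010000. Divide by 11101 (XOR where the leading bit is 1):
  pos 0: 11100 XOR 11101 = 00001
  pos 4: 11111 XOR 11101 = 00010
  pos 7: 10110 XOR 11101 = 01011
  pos 8: 10111 XOR 11101 = 01010
  pos 9: 10100 XOR 11101 = 01001
  pos 10: 10010 XOR 11101 = 01111
  pos 11: 11110 XOR 11101 = 00011
Remainder (last 4 bits) = 0110. This is the CRC / FCS.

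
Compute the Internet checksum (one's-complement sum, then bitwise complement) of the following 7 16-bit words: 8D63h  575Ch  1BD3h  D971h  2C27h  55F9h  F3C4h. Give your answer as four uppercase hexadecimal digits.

B015

One's-complement addition (fold any carry out of bit 15 back into bit 0):
  0x8D63 + 0x575C = 0x0E4BF
  0xE4BF + 0x1BD3 = 0x10092 → wrap carry → 0x0093
  0x0093 + 0xD971 = 0x0DA04
  0xDA04 + 0x2C27 = 0x1062B → wrap carry → 0x062C
  0x062C + 0x55F9 = 0x05C25
  0x5C25 + 0xF3C4 = 0x14FE9 → wrap carry → 0x4FEA
One's-complement sum = 0x4FEA.
Checksum = ~0x4FEA & 0xFFFF = 0xB015.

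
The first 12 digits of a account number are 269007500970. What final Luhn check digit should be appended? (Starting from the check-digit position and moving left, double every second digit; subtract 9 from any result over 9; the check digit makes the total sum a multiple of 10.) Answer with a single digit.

0

Partial digits right→left: 0 7 9 0 0 5 7 0 0 9 6 2
Double every second digit counting from the check-digit position (so the 1st, 3rd, 5th, ... of the partial from the right).
  doubled (with −9 where >9): 0 9 0 5 0 3 → sum 17
  kept as-is: 7 0 5 0 9 2 → sum 23
Total = 17 + 23 = 40.
Check digit = (10 − (40 mod 10)) mod 10 = 0.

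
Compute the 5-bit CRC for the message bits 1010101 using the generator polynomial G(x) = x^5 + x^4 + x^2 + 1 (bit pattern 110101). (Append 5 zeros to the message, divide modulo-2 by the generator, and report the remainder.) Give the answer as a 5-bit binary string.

Append 5 zeros: 101010100000. Divide by 110101 (XOR where the leading bit is 1):
  pos 0: 101010 XOR 110101 = 011111
  pos 1: 111111 XOR 110101 = 001010
  pos 3: 101000 XOR 110101 = 011101
  pos 4: 111010 XOR 110101 = 001111
  pos 6: 111100 XOR 110101 = 001001
Remainder (last 5 bits) = 01001. This is the CRC / FCS.

01001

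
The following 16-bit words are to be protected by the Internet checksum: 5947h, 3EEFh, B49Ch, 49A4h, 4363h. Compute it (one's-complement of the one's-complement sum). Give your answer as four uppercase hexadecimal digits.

One's-complement addition (fold any carry out of bit 15 back into bit 0):
  0x5947 + 0x3EEF = 0x09836
  0x9836 + 0xB49C = 0x14CD2 → wrap carry → 0x4CD3
  0x4CD3 + 0x49A4 = 0x09677
  0x9677 + 0x4363 = 0x0D9DA
One's-complement sum = 0xD9DA.
Checksum = ~0xD9DA & 0xFFFF = 0x2625.

2625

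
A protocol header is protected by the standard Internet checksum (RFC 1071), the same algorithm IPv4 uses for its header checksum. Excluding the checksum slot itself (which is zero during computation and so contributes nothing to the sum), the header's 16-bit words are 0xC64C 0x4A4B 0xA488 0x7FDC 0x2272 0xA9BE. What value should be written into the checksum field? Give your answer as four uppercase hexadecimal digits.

One's-complement addition (fold any carry out of bit 15 back into bit 0):
  0xC64C + 0x4A4B = 0x11097 → wrap carry → 0x1098
  0x1098 + 0xA488 = 0x0B520
  0xB520 + 0x7FDC = 0x134FC → wrap carry → 0x34FD
  0x34FD + 0x2272 = 0x0576F
  0x576F + 0xA9BE = 0x1012D → wrap carry → 0x012E
One's-complement sum = 0x012E.
Checksum = ~0x012E & 0xFFFF = 0xFED1.

FED1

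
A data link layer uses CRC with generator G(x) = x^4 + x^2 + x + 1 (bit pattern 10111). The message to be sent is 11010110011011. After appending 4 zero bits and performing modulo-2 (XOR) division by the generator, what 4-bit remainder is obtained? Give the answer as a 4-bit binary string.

Append 4 zeros: 110101100110110000. Divide by 10111 (XOR where the leading bit is 1):
  pos 0: 11010 XOR 10111 = 01101
  pos 1: 11011 XOR 10111 = 01100
  pos 2: 11001 XOR 10111 = 01110
  pos 3: 11100 XOR 10111 = 01011
  pos 4: 10110 XOR 10111 = 00001
  pos 8: 11101 XOR 10111 = 01010
  pos 9: 10101 XOR 10111 = 00010
  pos 12: 10000 XOR 10111 = 00111
Remainder (last 4 bits) = 1110. This is the CRC / FCS.

1110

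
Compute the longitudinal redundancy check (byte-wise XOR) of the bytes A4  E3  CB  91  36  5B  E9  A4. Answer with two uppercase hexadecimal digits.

3D

XOR the bytes together:
  start with 0xA4
  0xA4 ⊕ 0xE3 = 0x47
  0x47 ⊕ 0xCB = 0x8C
  0x8C ⊕ 0x91 = 0x1D
  0x1D ⊕ 0x36 = 0x2B
  0x2B ⊕ 0x5B = 0x70
  0x70 ⊕ 0xE9 = 0x99
  0x99 ⊕ 0xA4 = 0x3D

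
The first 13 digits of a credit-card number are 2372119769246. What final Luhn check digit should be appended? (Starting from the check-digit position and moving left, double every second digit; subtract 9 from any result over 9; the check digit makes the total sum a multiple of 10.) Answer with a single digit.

Partial digits right→left: 6 4 2 9 6 7 9 1 1 2 7 3 2
Double every second digit counting from the check-digit position (so the 1st, 3rd, 5th, ... of the partial from the right).
  doubled (with −9 where >9): 3 4 3 9 2 5 4 → sum 30
  kept as-is: 4 9 7 1 2 3 → sum 26
Total = 30 + 26 = 56.
Check digit = (10 − (56 mod 10)) mod 10 = 4.

4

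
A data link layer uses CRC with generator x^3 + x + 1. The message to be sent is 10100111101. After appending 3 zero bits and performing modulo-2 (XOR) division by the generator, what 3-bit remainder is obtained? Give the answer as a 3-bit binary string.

001

Append 3 zeros: 10100111101000. Divide by 1011 (XOR where the leading bit is 1):
  pos 0: 1010 XOR 1011 = 0001
  pos 3: 1011 XOR 1011 = 0000
  pos 7: 1101 XOR 1011 = 0110
  pos 8: 1100 XOR 1011 = 0111
  pos 9: 1110 XOR 1011 = 0101
  pos 10: 1010 XOR 1011 = 0001
Remainder (last 3 bits) = 001. This is the CRC / FCS.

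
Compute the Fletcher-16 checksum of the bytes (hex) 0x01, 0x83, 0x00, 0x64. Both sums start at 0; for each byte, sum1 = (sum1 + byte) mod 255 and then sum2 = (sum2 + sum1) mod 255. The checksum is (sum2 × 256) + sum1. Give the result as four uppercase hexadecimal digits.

F2E8

Running sums (mod 255):
  after byte 0 (0x01): sum1=1, sum2=1
  after byte 1 (0x83): sum1=132, sum2=133
  after byte 2 (0x00): sum1=132, sum2=10
  after byte 3 (0x64): sum1=232, sum2=242
Checksum = sum2·256 + sum1 = 242·256 + 232 = 62184 = 0xF2E8.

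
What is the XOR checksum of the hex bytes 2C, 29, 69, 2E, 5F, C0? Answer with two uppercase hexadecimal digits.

XOR the bytes together:
  start with 0x2C
  0x2C ⊕ 0x29 = 0x05
  0x05 ⊕ 0x69 = 0x6C
  0x6C ⊕ 0x2E = 0x42
  0x42 ⊕ 0x5F = 0x1D
  0x1D ⊕ 0xC0 = 0xDD

DD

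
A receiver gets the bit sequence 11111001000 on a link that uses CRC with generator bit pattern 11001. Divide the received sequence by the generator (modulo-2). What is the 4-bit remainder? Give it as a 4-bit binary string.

0001

Modulo-2 division of 11111001000 by 11001:
  pos 0: 11111 XOR 11001 = 00110
  pos 2: 11000 XOR 11001 = 00001
  pos 6: 11000 XOR 11001 = 00001
Remainder = 0001 (nonzero — an error is detected).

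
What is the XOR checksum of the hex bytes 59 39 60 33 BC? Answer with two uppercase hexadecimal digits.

8F

XOR the bytes together:
  start with 0x59
  0x59 ⊕ 0x39 = 0x60
  0x60 ⊕ 0x60 = 0x00
  0x00 ⊕ 0x33 = 0x33
  0x33 ⊕ 0xBC = 0x8F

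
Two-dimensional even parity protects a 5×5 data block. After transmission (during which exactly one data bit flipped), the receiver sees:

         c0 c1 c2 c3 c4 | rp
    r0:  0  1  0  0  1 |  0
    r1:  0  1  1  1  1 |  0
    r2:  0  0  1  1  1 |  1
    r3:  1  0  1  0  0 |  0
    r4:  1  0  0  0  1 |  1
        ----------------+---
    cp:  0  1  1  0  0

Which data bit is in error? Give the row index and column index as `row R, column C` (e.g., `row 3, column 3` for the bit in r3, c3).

row 4, column 1

Recompute each row's even parity and compare to rp:
  r0: data parity 0, sent rp 0 → ok
  r1: data parity 0, sent rp 0 → ok
  r2: data parity 1, sent rp 1 → ok
  r3: data parity 0, sent rp 0 → ok
  r4: data parity 0, sent rp 1 → mismatch
Recompute each column's even parity and compare to cp:
  c0: data parity 0, sent cp 0 → ok
  c1: data parity 0, sent cp 1 → mismatch
  c2: data parity 1, sent cp 1 → ok
  c3: data parity 0, sent cp 0 → ok
  c4: data parity 0, sent cp 0 → ok
Exactly one row (r4) and one column (c1) fail → the flipped bit is at their intersection.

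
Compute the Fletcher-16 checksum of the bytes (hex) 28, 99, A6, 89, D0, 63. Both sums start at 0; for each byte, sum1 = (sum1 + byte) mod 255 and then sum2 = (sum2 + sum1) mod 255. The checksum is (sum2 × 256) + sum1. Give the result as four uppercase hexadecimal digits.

2D26

Running sums (mod 255):
  after byte 0 (28): sum1=40, sum2=40
  after byte 1 (99): sum1=193, sum2=233
  after byte 2 (A6): sum1=104, sum2=82
  after byte 3 (89): sum1=241, sum2=68
  after byte 4 (D0): sum1=194, sum2=7
  after byte 5 (63): sum1=38, sum2=45
Checksum = sum2·256 + sum1 = 45·256 + 38 = 11558 = 0x2D26.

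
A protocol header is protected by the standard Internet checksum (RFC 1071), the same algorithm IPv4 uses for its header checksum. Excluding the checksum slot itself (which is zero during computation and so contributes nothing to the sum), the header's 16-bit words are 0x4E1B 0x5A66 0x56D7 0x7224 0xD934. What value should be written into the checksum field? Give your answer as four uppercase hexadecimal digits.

One's-complement addition (fold any carry out of bit 15 back into bit 0):
  0x4E1B + 0x5A66 = 0x0A881
  0xA881 + 0x56D7 = 0x0FF58
  0xFF58 + 0x7224 = 0x1717C → wrap carry → 0x717D
  0x717D + 0xD934 = 0x14AB1 → wrap carry → 0x4AB2
One's-complement sum = 0x4AB2.
Checksum = ~0x4AB2 & 0xFFFF = 0xB54D.

B54D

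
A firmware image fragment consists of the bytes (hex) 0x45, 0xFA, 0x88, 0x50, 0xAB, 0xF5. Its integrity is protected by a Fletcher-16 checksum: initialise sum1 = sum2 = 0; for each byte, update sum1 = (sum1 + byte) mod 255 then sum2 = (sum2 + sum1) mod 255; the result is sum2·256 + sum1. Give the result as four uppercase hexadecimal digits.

Running sums (mod 255):
  after byte 0 (0x45): sum1=69, sum2=69
  after byte 1 (0xFA): sum1=64, sum2=133
  after byte 2 (0x88): sum1=200, sum2=78
  after byte 3 (0x50): sum1=25, sum2=103
  after byte 4 (0xAB): sum1=196, sum2=44
  after byte 5 (0xF5): sum1=186, sum2=230
Checksum = sum2·256 + sum1 = 230·256 + 186 = 59066 = 0xE6BA.

E6BA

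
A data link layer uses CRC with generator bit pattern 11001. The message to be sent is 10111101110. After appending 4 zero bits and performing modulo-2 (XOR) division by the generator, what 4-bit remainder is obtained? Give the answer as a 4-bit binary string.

1110

Append 4 zeros: 101111011100000. Divide by 11001 (XOR where the leading bit is 1):
  pos 0: 10111 XOR 11001 = 01110
  pos 1: 11101 XOR 11001 = 00100
  pos 3: 10001 XOR 11001 = 01000
  pos 4: 10001 XOR 11001 = 01000
  pos 5: 10001 XOR 11001 = 01000
  pos 6: 10000 XOR 11001 = 01001
  pos 7: 10010 XOR 11001 = 01011
  pos 8: 10110 XOR 11001 = 01111
  pos 9: 11110 XOR 11001 = 00111
Remainder (last 4 bits) = 1110. This is the CRC / FCS.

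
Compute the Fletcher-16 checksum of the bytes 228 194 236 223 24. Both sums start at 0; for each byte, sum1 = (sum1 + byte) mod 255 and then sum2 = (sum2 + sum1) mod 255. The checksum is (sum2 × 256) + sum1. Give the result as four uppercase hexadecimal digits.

Running sums (mod 255):
  after byte 0 (228): sum1=228, sum2=228
  after byte 1 (194): sum1=167, sum2=140
  after byte 2 (236): sum1=148, sum2=33
  after byte 3 (223): sum1=116, sum2=149
  after byte 4 (24): sum1=140, sum2=34
Checksum = sum2·256 + sum1 = 34·256 + 140 = 8844 = 0x228C.

228C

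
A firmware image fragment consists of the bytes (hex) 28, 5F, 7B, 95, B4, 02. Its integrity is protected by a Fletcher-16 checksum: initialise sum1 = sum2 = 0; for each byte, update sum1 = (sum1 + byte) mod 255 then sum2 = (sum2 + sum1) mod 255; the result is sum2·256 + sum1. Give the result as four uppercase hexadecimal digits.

Running sums (mod 255):
  after byte 0 (28): sum1=40, sum2=40
  after byte 1 (5F): sum1=135, sum2=175
  after byte 2 (7B): sum1=3, sum2=178
  after byte 3 (95): sum1=152, sum2=75
  after byte 4 (B4): sum1=77, sum2=152
  after byte 5 (02): sum1=79, sum2=231
Checksum = sum2·256 + sum1 = 231·256 + 79 = 59215 = 0xE74F.

E74F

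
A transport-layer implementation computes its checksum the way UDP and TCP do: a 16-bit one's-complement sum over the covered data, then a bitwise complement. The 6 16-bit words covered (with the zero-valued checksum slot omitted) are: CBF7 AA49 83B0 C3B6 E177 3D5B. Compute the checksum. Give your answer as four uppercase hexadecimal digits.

One's-complement addition (fold any carry out of bit 15 back into bit 0):
  0xCBF7 + 0xAA49 = 0x17640 → wrap carry → 0x7641
  0x7641 + 0x83B0 = 0x0F9F1
  0xF9F1 + 0xC3B6 = 0x1BDA7 → wrap carry → 0xBDA8
  0xBDA8 + 0xE177 = 0x19F1F → wrap carry → 0x9F20
  0x9F20 + 0x3D5B = 0x0DC7B
One's-complement sum = 0xDC7B.
Checksum = ~0xDC7B & 0xFFFF = 0x2384.

2384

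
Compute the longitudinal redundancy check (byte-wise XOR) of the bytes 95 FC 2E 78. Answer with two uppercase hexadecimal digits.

XOR the bytes together:
  start with 0x95
  0x95 ⊕ 0xFC = 0x69
  0x69 ⊕ 0x2E = 0x47
  0x47 ⊕ 0x78 = 0x3F

3F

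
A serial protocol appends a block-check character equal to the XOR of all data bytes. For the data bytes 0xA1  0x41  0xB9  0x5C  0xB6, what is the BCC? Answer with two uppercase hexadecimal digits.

XOR the bytes together:
  start with 0xA1
  0xA1 ⊕ 0x41 = 0xE0
  0xE0 ⊕ 0xB9 = 0x59
  0x59 ⊕ 0x5C = 0x05
  0x05 ⊕ 0xB6 = 0xB3

B3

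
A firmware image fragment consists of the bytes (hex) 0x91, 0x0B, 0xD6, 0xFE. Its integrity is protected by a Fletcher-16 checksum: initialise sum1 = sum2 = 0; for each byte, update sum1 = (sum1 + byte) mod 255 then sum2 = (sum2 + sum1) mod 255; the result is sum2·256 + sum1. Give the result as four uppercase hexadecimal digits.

1472

Running sums (mod 255):
  after byte 0 (0x91): sum1=145, sum2=145
  after byte 1 (0x0B): sum1=156, sum2=46
  after byte 2 (0xD6): sum1=115, sum2=161
  after byte 3 (0xFE): sum1=114, sum2=20
Checksum = sum2·256 + sum1 = 20·256 + 114 = 5234 = 0x1472.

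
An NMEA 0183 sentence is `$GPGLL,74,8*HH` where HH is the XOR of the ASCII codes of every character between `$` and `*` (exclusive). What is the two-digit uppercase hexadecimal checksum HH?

6B

XOR the ASCII codes of the payload characters:
  'G' = 0x47 → acc = 0x47
  'P' = 0x50 → acc = 0x17
  'G' = 0x47 → acc = 0x50
  'L' = 0x4C → acc = 0x1C
  'L' = 0x4C → acc = 0x50
  ',' = 0x2C → acc = 0x7C
  '7' = 0x37 → acc = 0x4B
  '4' = 0x34 → acc = 0x7F
  ',' = 0x2C → acc = 0x53
  '8' = 0x38 → acc = 0x6B
Checksum = 0x6B.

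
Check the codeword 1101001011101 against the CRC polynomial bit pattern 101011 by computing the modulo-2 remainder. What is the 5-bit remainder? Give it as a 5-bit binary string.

00000

Modulo-2 division of 1101001011101 by 101011:
  pos 0: 110100 XOR 101011 = 011111
  pos 1: 111111 XOR 101011 = 010100
  pos 2: 101000 XOR 101011 = 000011
  pos 6: 111110 XOR 101011 = 010101
  pos 7: 101011 XOR 101011 = 000000
Remainder = 00000 (zero — the frame passes the CRC check).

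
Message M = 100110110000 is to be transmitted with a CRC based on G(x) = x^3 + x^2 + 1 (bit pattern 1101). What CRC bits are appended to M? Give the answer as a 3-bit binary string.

Append 3 zeros: 100110110000000. Divide by 1101 (XOR where the leading bit is 1):
  pos 0: 1001 XOR 1101 = 0100
  pos 1: 1001 XOR 1101 = 0100
  pos 2: 1000 XOR 1101 = 0101
  pos 3: 1011 XOR 1101 = 0110
  pos 4: 1101 XOR 1101 = 0000
Remainder (last 3 bits) = 000. This is the CRC / FCS.

000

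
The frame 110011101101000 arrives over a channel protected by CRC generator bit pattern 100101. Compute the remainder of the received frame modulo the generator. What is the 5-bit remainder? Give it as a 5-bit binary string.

Modulo-2 division of 110011101101000 by 100101:
  pos 0: 110011 XOR 100101 = 010110
  pos 1: 101101 XOR 100101 = 001000
  pos 3: 100001 XOR 100101 = 000100
  pos 6: 100101 XOR 100101 = 000000
Remainder = 00000 (zero — the frame passes the CRC check).

00000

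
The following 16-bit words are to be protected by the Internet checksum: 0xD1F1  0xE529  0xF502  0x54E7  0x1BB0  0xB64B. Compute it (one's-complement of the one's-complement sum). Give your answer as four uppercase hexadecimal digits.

2CFE

One's-complement addition (fold any carry out of bit 15 back into bit 0):
  0xD1F1 + 0xE529 = 0x1B71A → wrap carry → 0xB71B
  0xB71B + 0xF502 = 0x1AC1D → wrap carry → 0xAC1E
  0xAC1E + 0x54E7 = 0x10105 → wrap carry → 0x0106
  0x0106 + 0x1BB0 = 0x01CB6
  0x1CB6 + 0xB64B = 0x0D301
One's-complement sum = 0xD301.
Checksum = ~0xD301 & 0xFFFF = 0x2CFE.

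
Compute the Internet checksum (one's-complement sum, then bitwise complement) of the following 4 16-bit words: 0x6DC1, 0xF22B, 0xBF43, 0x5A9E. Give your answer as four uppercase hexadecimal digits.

One's-complement addition (fold any carry out of bit 15 back into bit 0):
  0x6DC1 + 0xF22B = 0x15FEC → wrap carry → 0x5FED
  0x5FED + 0xBF43 = 0x11F30 → wrap carry → 0x1F31
  0x1F31 + 0x5A9E = 0x079CF
One's-complement sum = 0x79CF.
Checksum = ~0x79CF & 0xFFFF = 0x8630.

8630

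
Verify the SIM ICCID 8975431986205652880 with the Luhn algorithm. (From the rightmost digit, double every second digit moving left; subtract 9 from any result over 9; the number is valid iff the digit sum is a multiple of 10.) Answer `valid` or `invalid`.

valid

From the right, keep odd positions and double even positions (subtract 9 from any doubled value over 9):
  doubled (positions 2,4,...): 7 4 3 0 3 9 6 1 9 → sum 42
  kept (positions 1,3,...): 0 8 5 5 2 8 1 4 7 8 → sum 48
Total = 90.
90 mod 10 = 0, so the number is valid.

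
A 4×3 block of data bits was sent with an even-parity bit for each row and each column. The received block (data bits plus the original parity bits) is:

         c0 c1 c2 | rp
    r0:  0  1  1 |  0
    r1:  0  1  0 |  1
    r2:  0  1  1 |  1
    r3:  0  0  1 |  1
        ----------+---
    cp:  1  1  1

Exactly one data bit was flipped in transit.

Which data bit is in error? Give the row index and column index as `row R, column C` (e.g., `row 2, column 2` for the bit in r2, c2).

row 2, column 0

Recompute each row's even parity and compare to rp:
  r0: data parity 0, sent rp 0 → ok
  r1: data parity 1, sent rp 1 → ok
  r2: data parity 0, sent rp 1 → mismatch
  r3: data parity 1, sent rp 1 → ok
Recompute each column's even parity and compare to cp:
  c0: data parity 0, sent cp 1 → mismatch
  c1: data parity 1, sent cp 1 → ok
  c2: data parity 1, sent cp 1 → ok
Exactly one row (r2) and one column (c0) fail → the flipped bit is at their intersection.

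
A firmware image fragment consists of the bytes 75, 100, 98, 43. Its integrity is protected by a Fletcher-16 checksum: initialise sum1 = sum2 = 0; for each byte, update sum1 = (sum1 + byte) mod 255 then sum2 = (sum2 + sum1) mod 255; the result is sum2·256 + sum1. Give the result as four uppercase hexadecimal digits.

Running sums (mod 255):
  after byte 0 (75): sum1=75, sum2=75
  after byte 1 (100): sum1=175, sum2=250
  after byte 2 (98): sum1=18, sum2=13
  after byte 3 (43): sum1=61, sum2=74
Checksum = sum2·256 + sum1 = 74·256 + 61 = 19005 = 0x4A3D.

4A3D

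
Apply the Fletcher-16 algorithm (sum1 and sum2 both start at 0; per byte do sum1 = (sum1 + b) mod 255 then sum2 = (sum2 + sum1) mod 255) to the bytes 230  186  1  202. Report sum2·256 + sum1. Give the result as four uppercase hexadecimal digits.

986D

Running sums (mod 255):
  after byte 0 (230): sum1=230, sum2=230
  after byte 1 (186): sum1=161, sum2=136
  after byte 2 (1): sum1=162, sum2=43
  after byte 3 (202): sum1=109, sum2=152
Checksum = sum2·256 + sum1 = 152·256 + 109 = 39021 = 0x986D.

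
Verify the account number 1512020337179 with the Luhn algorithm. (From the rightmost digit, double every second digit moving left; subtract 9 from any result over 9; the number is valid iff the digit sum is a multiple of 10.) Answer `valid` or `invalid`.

From the right, keep odd positions and double even positions (subtract 9 from any doubled value over 9):
  doubled (positions 2,4,...): 5 5 6 4 4 1 → sum 25
  kept (positions 1,3,...): 9 1 3 0 0 1 1 → sum 15
Total = 40.
40 mod 10 = 0, so the number is valid.

valid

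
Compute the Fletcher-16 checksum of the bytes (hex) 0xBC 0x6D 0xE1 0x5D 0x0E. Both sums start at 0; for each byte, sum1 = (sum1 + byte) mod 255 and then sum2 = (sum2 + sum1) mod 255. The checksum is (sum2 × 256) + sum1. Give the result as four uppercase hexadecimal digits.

D377

Running sums (mod 255):
  after byte 0 (0xBC): sum1=188, sum2=188
  after byte 1 (0x6D): sum1=42, sum2=230
  after byte 2 (0xE1): sum1=12, sum2=242
  after byte 3 (0x5D): sum1=105, sum2=92
  after byte 4 (0x0E): sum1=119, sum2=211
Checksum = sum2·256 + sum1 = 211·256 + 119 = 54135 = 0xD377.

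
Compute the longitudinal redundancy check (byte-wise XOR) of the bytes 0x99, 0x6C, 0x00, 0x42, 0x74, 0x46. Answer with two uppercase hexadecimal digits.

85

XOR the bytes together:
  start with 0x99
  0x99 ⊕ 0x6C = 0xF5
  0xF5 ⊕ 0x00 = 0xF5
  0xF5 ⊕ 0x42 = 0xB7
  0xB7 ⊕ 0x74 = 0xC3
  0xC3 ⊕ 0x46 = 0x85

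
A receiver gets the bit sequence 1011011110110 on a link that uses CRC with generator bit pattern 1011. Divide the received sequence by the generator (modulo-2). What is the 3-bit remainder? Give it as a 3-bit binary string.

011

Modulo-2 division of 1011011110110 by 1011:
  pos 0: 1011 XOR 1011 = 0000
  pos 5: 1111 XOR 1011 = 0100
  pos 6: 1000 XOR 1011 = 0011
  pos 8: 1111 XOR 1011 = 0100
  pos 9: 1000 XOR 1011 = 0011
Remainder = 011 (nonzero — an error is detected).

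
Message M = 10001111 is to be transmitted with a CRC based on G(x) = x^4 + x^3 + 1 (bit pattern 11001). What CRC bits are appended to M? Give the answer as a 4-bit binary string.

Append 4 zeros: 100011110000. Divide by 11001 (XOR where the leading bit is 1):
  pos 0: 10001 XOR 11001 = 01000
  pos 1: 10001 XOR 11001 = 01000
  pos 2: 10001 XOR 11001 = 01000
  pos 3: 10001 XOR 11001 = 01000
  pos 4: 10000 XOR 11001 = 01001
  pos 5: 10010 XOR 11001 = 01011
  pos 6: 10110 XOR 11001 = 01111
  pos 7: 11110 XOR 11001 = 00111
Remainder (last 4 bits) = 0111. This is the CRC / FCS.

0111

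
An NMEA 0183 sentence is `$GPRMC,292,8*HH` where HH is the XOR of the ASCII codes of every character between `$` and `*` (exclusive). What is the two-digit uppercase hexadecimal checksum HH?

XOR the ASCII codes of the payload characters:
  'G' = 0x47 → acc = 0x47
  'P' = 0x50 → acc = 0x17
  'R' = 0x52 → acc = 0x45
  'M' = 0x4D → acc = 0x08
  'C' = 0x43 → acc = 0x4B
  ',' = 0x2C → acc = 0x67
  '2' = 0x32 → acc = 0x55
  '9' = 0x39 → acc = 0x6C
  '2' = 0x32 → acc = 0x5E
  ',' = 0x2C → acc = 0x72
  '8' = 0x38 → acc = 0x4A
Checksum = 0x4A.

4A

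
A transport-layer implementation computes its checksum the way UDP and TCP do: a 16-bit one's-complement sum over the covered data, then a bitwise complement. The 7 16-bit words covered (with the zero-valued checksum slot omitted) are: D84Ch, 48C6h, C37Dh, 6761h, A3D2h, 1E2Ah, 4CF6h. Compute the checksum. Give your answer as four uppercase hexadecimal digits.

One's-complement addition (fold any carry out of bit 15 back into bit 0):
  0xD84C + 0x48C6 = 0x12112 → wrap carry → 0x2113
  0x2113 + 0xC37D = 0x0E490
  0xE490 + 0x6761 = 0x14BF1 → wrap carry → 0x4BF2
  0x4BF2 + 0xA3D2 = 0x0EFC4
  0xEFC4 + 0x1E2A = 0x10DEE → wrap carry → 0x0DEF
  0x0DEF + 0x4CF6 = 0x05AE5
One's-complement sum = 0x5AE5.
Checksum = ~0x5AE5 & 0xFFFF = 0xA51A.

A51A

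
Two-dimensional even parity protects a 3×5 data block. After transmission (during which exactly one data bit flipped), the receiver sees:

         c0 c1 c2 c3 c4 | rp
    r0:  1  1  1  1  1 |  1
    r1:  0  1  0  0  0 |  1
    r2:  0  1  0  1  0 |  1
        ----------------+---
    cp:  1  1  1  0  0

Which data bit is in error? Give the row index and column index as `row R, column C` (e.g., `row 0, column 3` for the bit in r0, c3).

Recompute each row's even parity and compare to rp:
  r0: data parity 1, sent rp 1 → ok
  r1: data parity 1, sent rp 1 → ok
  r2: data parity 0, sent rp 1 → mismatch
Recompute each column's even parity and compare to cp:
  c0: data parity 1, sent cp 1 → ok
  c1: data parity 1, sent cp 1 → ok
  c2: data parity 1, sent cp 1 → ok
  c3: data parity 0, sent cp 0 → ok
  c4: data parity 1, sent cp 0 → mismatch
Exactly one row (r2) and one column (c4) fail → the flipped bit is at their intersection.

row 2, column 4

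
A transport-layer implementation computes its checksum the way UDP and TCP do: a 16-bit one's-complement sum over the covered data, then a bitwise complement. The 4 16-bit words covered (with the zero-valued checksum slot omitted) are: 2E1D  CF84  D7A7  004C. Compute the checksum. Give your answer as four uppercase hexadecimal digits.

2A6A

One's-complement addition (fold any carry out of bit 15 back into bit 0):
  0x2E1D + 0xCF84 = 0x0FDA1
  0xFDA1 + 0xD7A7 = 0x1D548 → wrap carry → 0xD549
  0xD549 + 0x004C = 0x0D595
One's-complement sum = 0xD595.
Checksum = ~0xD595 & 0xFFFF = 0x2A6A.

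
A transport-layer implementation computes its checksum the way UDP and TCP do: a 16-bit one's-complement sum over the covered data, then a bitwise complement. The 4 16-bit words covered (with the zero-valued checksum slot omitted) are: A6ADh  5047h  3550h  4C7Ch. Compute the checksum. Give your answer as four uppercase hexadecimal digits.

873E

One's-complement addition (fold any carry out of bit 15 back into bit 0):
  0xA6AD + 0x5047 = 0x0F6F4
  0xF6F4 + 0x3550 = 0x12C44 → wrap carry → 0x2C45
  0x2C45 + 0x4C7C = 0x078C1
One's-complement sum = 0x78C1.
Checksum = ~0x78C1 & 0xFFFF = 0x873E.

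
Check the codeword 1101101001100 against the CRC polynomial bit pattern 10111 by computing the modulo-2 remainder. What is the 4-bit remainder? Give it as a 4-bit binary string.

Modulo-2 division of 1101101001100 by 10111:
  pos 0: 11011 XOR 10111 = 01100
  pos 1: 11000 XOR 10111 = 01111
  pos 2: 11111 XOR 10111 = 01000
  pos 3: 10000 XOR 10111 = 00111
  pos 5: 11101 XOR 10111 = 01010
  pos 6: 10101 XOR 10111 = 00010
Remainder = 1000 (nonzero — an error is detected).

1000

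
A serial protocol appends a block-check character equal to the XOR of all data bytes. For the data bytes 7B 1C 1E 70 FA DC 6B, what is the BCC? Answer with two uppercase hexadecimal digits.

XOR the bytes together:
  start with 0x7B
  0x7B ⊕ 0x1C = 0x67
  0x67 ⊕ 0x1E = 0x79
  0x79 ⊕ 0x70 = 0x09
  0x09 ⊕ 0xFA = 0xF3
  0xF3 ⊕ 0xDC = 0x2F
  0x2F ⊕ 0x6B = 0x44

44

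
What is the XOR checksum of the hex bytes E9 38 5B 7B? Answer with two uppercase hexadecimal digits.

XOR the bytes together:
  start with 0xE9
  0xE9 ⊕ 0x38 = 0xD1
  0xD1 ⊕ 0x5B = 0x8A
  0x8A ⊕ 0x7B = 0xF1

F1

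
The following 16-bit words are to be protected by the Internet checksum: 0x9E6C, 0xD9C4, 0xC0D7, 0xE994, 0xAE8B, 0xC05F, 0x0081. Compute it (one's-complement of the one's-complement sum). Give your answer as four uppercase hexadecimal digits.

One's-complement addition (fold any carry out of bit 15 back into bit 0):
  0x9E6C + 0xD9C4 = 0x17830 → wrap carry → 0x7831
  0x7831 + 0xC0D7 = 0x13908 → wrap carry → 0x3909
  0x3909 + 0xE994 = 0x1229D → wrap carry → 0x229E
  0x229E + 0xAE8B = 0x0D129
  0xD129 + 0xC05F = 0x19188 → wrap carry → 0x9189
  0x9189 + 0x0081 = 0x0920A
One's-complement sum = 0x920A.
Checksum = ~0x920A & 0xFFFF = 0x6DF5.

6DF5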